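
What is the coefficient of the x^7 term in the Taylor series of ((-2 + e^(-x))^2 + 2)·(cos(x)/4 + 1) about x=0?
Expand to order 7: ((-2 + e^(-x))^2 + 2)·(cos(x)/4 + 1) = -31·x^7/3360 + 13·x^6/320 - 3·x^5/16 + 21·x^4/32 - 13·x^3/12 - 3·x^2/8 + 5·x/2 + 15/4 + O(x^8).
The coefficient of x^7 is -31/3360.

Final answer: -31/3360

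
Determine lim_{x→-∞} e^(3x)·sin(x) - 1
Evaluate the dominant behaviour as x → -∞; each term tends to a finite value or vanishes.
Limit = -1.

Final answer: -1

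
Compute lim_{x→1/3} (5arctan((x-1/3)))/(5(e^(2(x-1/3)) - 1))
Both numerator and denominator → 0 as x → 1/3; this is a 0/0 indeterminate form.
Expand each to leading order near x = 1/3: numerator ~ 5·(x - 1/3), denominator ~ 10·(x - 1/3).
The limit of the ratio is 1/2.

Final answer: 1/2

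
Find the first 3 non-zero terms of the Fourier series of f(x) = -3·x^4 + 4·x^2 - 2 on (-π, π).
(-160 + 24·π^2)·cos(x) + (13 - 6·π^2)·cos(2·x) - 3·π^4/5 - 2 + 4·π^2/3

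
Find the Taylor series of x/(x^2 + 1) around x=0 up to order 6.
x^5 - x^3 + x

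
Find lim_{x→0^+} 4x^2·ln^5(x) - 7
The product is a 0·∞ indeterminate form at x → 0⁺.
Rewrite the product as 4·ln^5(x) / x^(-2) and apply L'Hôpital, or use the standard hierarchy x^(-2) ≫ |ln x|^5 as x → 0⁺.
The indeterminate product → 0, so the limit = -7.

Final answer: -7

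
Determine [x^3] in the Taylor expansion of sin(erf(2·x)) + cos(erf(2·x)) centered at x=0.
Expand to order 3: sin(erf(2·x)) + cos(erf(2·x)) = x^3·(-16/(3·√(π)) - 32/(3·π^(3/2))) - 8·x^2/π + 4·x/√(π) + 1 + O(x^4).
The coefficient of x^3 is -16/(3·√(π)) - 32/(3·π^(3/2)).

Final answer: -16/(3·√(π)) - 32/(3·π^(3/2))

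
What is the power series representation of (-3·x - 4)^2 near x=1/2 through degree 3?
121/4 + 33·(x - 1/2) + 9·(x - 1/2)^2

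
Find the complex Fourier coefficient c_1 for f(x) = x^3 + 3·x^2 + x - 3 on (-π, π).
Compute the real Fourier coefficients first: a_1 = -12, b_1 = -10 + 2·π^2.
Then c_1 = (a_1 − i·b_1)/2 = -6 - i·π^2 + 5·i.

Final answer: -6 - i·π^2 + 5·i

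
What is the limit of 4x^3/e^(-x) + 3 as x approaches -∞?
The quotient is an ∞/∞ indeterminate form as x → -∞.
Compare growth rates of the dominant terms (exponentials ≫ polynomials ≫ logarithms), or apply L'Hôpital's rule; the quotient → 0.
Adding the constant: 0 + 3 = 3. Limit = 3.

Final answer: 3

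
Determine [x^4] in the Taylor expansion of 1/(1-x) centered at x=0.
Expand to order 4: 1/(1-x) = x^4 + x^3 + x^2 + x + 1 + O(x^5).
The coefficient of x^4 is 1.

Final answer: 1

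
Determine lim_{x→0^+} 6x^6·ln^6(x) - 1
The product is a 0·∞ indeterminate form at x → 0⁺.
Rewrite the product as 6·ln^6(x) / x^(-6) and apply L'Hôpital, or use the standard hierarchy x^(-6) ≫ |ln x|^6 as x → 0⁺.
The indeterminate product → 0, so the limit = -1.

Final answer: -1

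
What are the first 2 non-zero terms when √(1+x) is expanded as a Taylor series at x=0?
x/2 + 1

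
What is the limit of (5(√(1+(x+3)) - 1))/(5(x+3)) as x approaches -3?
Both numerator and denominator → 0 as x → -3; this is a 0/0 indeterminate form.
Expand each to leading order near x = -3: numerator ~ 5·(x + 3)/2, denominator ~ 5·(x + 3).
The limit of the ratio is 1/2.

Final answer: 1/2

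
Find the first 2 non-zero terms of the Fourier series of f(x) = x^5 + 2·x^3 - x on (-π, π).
(-36·π^2 + 2·π^4 + 214)·sin(x) + (-π^4 - 7/2 + 3·π^2)·sin(2·x)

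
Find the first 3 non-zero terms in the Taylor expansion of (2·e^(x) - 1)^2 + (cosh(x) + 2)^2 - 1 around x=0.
9·x^2 + 4·x + 9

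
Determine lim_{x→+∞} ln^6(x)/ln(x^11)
This is an ∞/∞ indeterminate form as x → +∞.
Write ln(x^11) = 11·ln(x), reducing the quotient to ln^5(x)/11 → ∞.
Limit = ∞.

Final answer: ∞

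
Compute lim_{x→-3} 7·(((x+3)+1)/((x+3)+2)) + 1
Direct substitution at x = -3 gives 9/2.

Final answer: 9/2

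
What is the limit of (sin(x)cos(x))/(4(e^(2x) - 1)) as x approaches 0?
Both numerator and denominator → 0 as x → 0; this is a 0/0 indeterminate form.
Expand each to leading order near x = 0: numerator ~ x, denominator ~ 8·x.
The limit of the ratio is 1/8.

Final answer: 1/8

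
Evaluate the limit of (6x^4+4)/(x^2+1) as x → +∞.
This is an ∞/∞ indeterminate form as x → +∞.
Divide numerator and denominator by x^4 and let the lower-order terms vanish; the numerator's degree 4 exceeds the denominator's degree 2, so the quotient diverges.
Limit = ∞.

Final answer: ∞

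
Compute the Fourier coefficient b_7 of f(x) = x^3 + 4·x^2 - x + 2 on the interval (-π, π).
b_7 = (1/π) ∫_{-π}^{π} f(x)·sin(7x) dx.
Evaluate the integral (use parity and integration by parts as needed): b_7 = -110/343 + 2·π^2/7.

Final answer: -110/343 + 2·π^2/7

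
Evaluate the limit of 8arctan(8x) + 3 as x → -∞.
Evaluate the dominant behaviour as x → -∞; each term tends to a finite value or vanishes.
Limit = 3 - 4·π.

Final answer: 3 - 4·π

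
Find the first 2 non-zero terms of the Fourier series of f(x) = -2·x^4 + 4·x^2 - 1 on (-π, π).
(-112 + 16·π^2)·cos(x) - 2·π^4/5 - 1 + 4·π^2/3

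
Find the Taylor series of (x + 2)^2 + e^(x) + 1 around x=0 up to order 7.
x^7/5040 + x^6/720 + x^5/120 + x^4/24 + x^3/6 + 3·x^2/2 + 5·x + 6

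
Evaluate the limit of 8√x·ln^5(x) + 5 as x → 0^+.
The product is a 0·∞ indeterminate form at x → 0⁺.
Rewrite the product as 8·ln^5(x) / x^(-1/2) and apply L'Hôpital, or use the standard hierarchy x^(-1/2) ≫ |ln x|^5 as x → 0⁺.
The indeterminate product → 0, so the limit = 5.

Final answer: 5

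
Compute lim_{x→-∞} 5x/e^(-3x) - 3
The quotient is an ∞/∞ indeterminate form as x → -∞.
Compare growth rates of the dominant terms (exponentials ≫ polynomials ≫ logarithms), or apply L'Hôpital's rule; the quotient → 0.
Adding the constant: 0 - 3 = -3. Limit = -3.

Final answer: -3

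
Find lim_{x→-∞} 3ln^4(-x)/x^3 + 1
The quotient is an ∞/∞ indeterminate form as x → -∞.
Compare growth rates of the dominant terms (exponentials ≫ polynomials ≫ logarithms), or apply L'Hôpital's rule; the quotient → 0.
Adding the constant: 0 + 1 = 1. Limit = 1.

Final answer: 1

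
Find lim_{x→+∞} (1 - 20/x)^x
As x → +∞: this is the defining limit (1 - 20/x)^x → e^(-20).
Limit = e^(-20).

Final answer: e^(-20)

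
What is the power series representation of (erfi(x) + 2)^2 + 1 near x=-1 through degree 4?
-4·erfi(1) + erfi(1)^2 + 5 + (-4·e·erfi(1) + 8·e)·(x + 1)/√(π) + (-8·e·π + 4·√(π)·e^(2) + 4·e·π·erfi(1))·(x + 1)^2/π^(3/2) + (-8·√(π)·e^(2) - 4·e·π·erfi(1) + 8·e·π)·(x + 1)^3/π^(3/2) + (-20·e·π + 10·e·π·erfi(1) + 36·√(π)·e^(2))·(x + 1)^4/(3·π^(3/2))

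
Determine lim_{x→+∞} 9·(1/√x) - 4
Evaluate the dominant behaviour as x → +∞; each term tends to a finite value or vanishes.
Limit = -4.

Final answer: -4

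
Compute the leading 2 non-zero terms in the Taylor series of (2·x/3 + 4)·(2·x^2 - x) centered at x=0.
22·x^2/3 - 4·x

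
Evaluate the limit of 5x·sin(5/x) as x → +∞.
As x → +∞: let u = 5/x → 0⁺; then 5·x·sin(5/x) = 5·5·sin(u)/u → 5·5·1 = 25.
Limit = 25.

Final answer: 25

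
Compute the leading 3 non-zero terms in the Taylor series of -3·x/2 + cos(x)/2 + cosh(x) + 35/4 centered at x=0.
x^2/4 - 3·x/2 + 41/4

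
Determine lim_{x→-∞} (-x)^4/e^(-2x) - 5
The quotient is an ∞/∞ indeterminate form as x → -∞.
Compare growth rates of the dominant terms (exponentials ≫ polynomials ≫ logarithms), or apply L'Hôpital's rule; the quotient → 0.
Adding the constant: 0 - 5 = -5. Limit = -5.

Final answer: -5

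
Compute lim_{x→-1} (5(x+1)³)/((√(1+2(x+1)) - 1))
Both numerator and denominator → 0 as x → -1; this is a 0/0 indeterminate form.
Expand each to leading order near x = -1: numerator ~ 5·(x + 1)^3, denominator ~ (x + 1).
The limit of the ratio is 0.

Final answer: 0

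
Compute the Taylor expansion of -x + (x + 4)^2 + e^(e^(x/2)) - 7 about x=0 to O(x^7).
203·e·x^6/46080 + 13·e·x^5/960 + 5·e·x^4/128 + 5·e·x^3/48 + x^2·(e/4 + 1) + x·(e/2 + 7) + e + 9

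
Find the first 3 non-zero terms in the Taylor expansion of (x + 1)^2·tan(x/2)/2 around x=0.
13·x^3/48 + x^2/2 + x/4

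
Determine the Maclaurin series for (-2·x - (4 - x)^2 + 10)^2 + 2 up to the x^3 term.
-12·x^3 + 48·x^2 - 72·x + 38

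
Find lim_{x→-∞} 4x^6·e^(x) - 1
The product is a 0·∞ indeterminate form at x → -∞.
Rewrite the product as 4x^6 / e^(-x) (an ∞/∞ form) and apply L'Hôpital, or use the standard hierarchy e^(|x|) ≫ |x^6| as x → -∞.
The indeterminate product → 0, so the limit = -1.

Final answer: -1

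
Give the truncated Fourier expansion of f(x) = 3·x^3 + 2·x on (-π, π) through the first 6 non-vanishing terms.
(-32 + 6·π^2)·sin(x) + (5/2 - 3·π^2)·sin(2·x) + 2·π^2·sin(3·x) + (-3·π^2/2 - 7/16)·sin(4·x) + (64/125 + 6·π^2/5)·sin(5·x) + (-π^2 - 1/2)·sin(6·x)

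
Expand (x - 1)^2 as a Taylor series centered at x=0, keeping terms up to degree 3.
x^2 - 2·x + 1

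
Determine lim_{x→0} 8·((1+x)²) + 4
Direct substitution at x = 0 gives 12.

Final answer: 12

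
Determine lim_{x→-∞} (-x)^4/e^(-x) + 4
The quotient is an ∞/∞ indeterminate form as x → -∞.
Compare growth rates of the dominant terms (exponentials ≫ polynomials ≫ logarithms), or apply L'Hôpital's rule; the quotient → 0.
Adding the constant: 0 + 4 = 4. Limit = 4.

Final answer: 4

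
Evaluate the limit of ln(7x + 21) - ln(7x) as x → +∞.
This is an ∞ − ∞ indeterminate form.
Combine the logarithms: ln(7x+21) − ln(7x) = ln((7x+21)/(7x)) = ln(1 + 21/(7x)) → ln(1) = 0.
Limit = 0.

Final answer: 0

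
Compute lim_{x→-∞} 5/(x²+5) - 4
Evaluate the dominant behaviour as x → -∞; each term tends to a finite value or vanishes.
Limit = -4.

Final answer: -4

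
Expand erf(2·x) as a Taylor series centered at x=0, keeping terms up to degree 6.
32·x^5/(5·√(π)) - 16·x^3/(3·√(π)) + 4·x/√(π)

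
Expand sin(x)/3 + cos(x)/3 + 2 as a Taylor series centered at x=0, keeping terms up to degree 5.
x^5/360 + x^4/72 - x^3/18 - x^2/6 + x/3 + 7/3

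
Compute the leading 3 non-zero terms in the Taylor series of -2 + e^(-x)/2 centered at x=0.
x^2/4 - x/2 - 3/2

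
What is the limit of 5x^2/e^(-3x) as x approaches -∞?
This is an ∞/∞ indeterminate form as x → -∞.
Compare growth rates of the dominant terms (exponentials ≫ polynomials ≫ logarithms), or apply L'Hôpital's rule; the quotient → 0.
Limit = 0.

Final answer: 0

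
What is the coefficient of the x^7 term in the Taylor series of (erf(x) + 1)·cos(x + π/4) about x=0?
Expand to order 7: (erf(x) + 1)·cos(x + π/4) = x^7·(-449·√(2)/(5040·√(π)) + √(2)/10080) + x^6·(-59·√(2)/(360·√(π)) - √(2)/1440) + x^5·(-√(2)/240 + 37·√(2)/(120·√(π))) + x^4·(√(2)/48 + √(2)/(2·√(π))) + x^3·(-5·√(2)/(6·√(π)) + √(2)/12) + x^2·(-√(2)/√(π) - √(2)/4) + x·(-√(2)/2 + √(2)/√(π)) + √(2)/2 + O(x^8).
The coefficient of x^7 is -449·√(2)/(5040·√(π)) + √(2)/10080.

Final answer: -449·√(2)/(5040·√(π)) + √(2)/10080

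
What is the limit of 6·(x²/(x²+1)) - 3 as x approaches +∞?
Evaluate the dominant behaviour as x → +∞; each term tends to a finite value or vanishes.
Limit = 3.

Final answer: 3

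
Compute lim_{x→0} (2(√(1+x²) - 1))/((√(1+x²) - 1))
Both numerator and denominator → 0 as x → 0; this is a 0/0 indeterminate form.
Expand each to leading order near x = 0: numerator ~ x^2, denominator ~ x^2/2.
The limit of the ratio is 2.

Final answer: 2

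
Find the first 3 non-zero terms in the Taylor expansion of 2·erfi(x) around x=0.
2·x^5/(5·√(π)) + 4·x^3/(3·√(π)) + 4·x/√(π)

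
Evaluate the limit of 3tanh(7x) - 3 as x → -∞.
Evaluate the dominant behaviour as x → -∞; each term tends to a finite value or vanishes.
Limit = -6.

Final answer: -6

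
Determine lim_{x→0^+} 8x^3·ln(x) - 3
The product is a 0·∞ indeterminate form at x → 0⁺.
Rewrite the product as 8·ln(x) / x^(-3) and apply L'Hôpital, or use the standard hierarchy x^(-3) ≫ |ln x| as x → 0⁺.
The indeterminate product → 0, so the limit = -3.

Final answer: -3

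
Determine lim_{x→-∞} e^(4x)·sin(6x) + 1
Evaluate the dominant behaviour as x → -∞; each term tends to a finite value or vanishes.
Limit = 1.

Final answer: 1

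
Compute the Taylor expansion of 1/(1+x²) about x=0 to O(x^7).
-x^6 + x^4 - x^2 + 1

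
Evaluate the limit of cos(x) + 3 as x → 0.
Direct substitution at x = 0 gives 4.

Final answer: 4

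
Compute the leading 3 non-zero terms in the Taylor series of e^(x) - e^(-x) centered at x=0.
x^5/60 + x^3/3 + 2·x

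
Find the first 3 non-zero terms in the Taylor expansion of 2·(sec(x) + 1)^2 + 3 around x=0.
13·x^4/6 + 4·x^2 + 11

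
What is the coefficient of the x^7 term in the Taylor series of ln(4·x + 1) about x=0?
Expand to order 7: ln(4·x + 1) = 16384·x^7/7 - 2048·x^6/3 + 1024·x^5/5 - 64·x^4 + 64·x^3/3 - 8·x^2 + 4·x + O(x^8).
The coefficient of x^7 is 16384/7.

Final answer: 16384/7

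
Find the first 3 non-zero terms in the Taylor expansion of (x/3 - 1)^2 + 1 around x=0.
x^2/9 - 2·x/3 + 2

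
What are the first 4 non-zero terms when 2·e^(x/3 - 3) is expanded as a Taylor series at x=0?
x^3·e^(-3)/81 + x^2·e^(-3)/9 + 2·x·e^(-3)/3 + 2·e^(-3)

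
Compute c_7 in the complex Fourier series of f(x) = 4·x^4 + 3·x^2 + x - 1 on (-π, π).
Compute the real Fourier coefficients first: a_7 = -32·π^2/49 - 396/2401, b_7 = 2/7.
Then c_7 = (a_7 − i·b_7)/2 = -16·π^2/49 - 198/2401 - i/7.

Final answer: -16·π^2/49 - 198/2401 - i/7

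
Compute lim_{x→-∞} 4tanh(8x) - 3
Evaluate the dominant behaviour as x → -∞; each term tends to a finite value or vanishes.
Limit = -7.

Final answer: -7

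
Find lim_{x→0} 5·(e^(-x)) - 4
Direct substitution at x = 0 gives 1.

Final answer: 1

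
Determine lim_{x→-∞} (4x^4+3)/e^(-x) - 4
The quotient is an ∞/∞ indeterminate form as x → -∞.
Compare growth rates of the dominant terms (exponentials ≫ polynomials ≫ logarithms), or apply L'Hôpital's rule; the quotient → 0.
Adding the constant: 0 - 4 = -4. Limit = -4.

Final answer: -4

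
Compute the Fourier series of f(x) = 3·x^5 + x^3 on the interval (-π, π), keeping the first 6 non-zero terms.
(-118·π^2 + 6·π^4 + 708)·sin(x) + (-3·π^4 - 21 + 14·π^2)·sin(2·x) + (-34·π^2/9 + 68/27 + 2·π^4)·sin(3·x) + (-3·π^4/2 - 33/64 + 11·π^2/8)·sin(4·x) + (-14·π^2/25 + 84/625 + 6·π^4/5)·sin(5·x) + (-π^4 - 1/27 + 2·π^2/9)·sin(6·x)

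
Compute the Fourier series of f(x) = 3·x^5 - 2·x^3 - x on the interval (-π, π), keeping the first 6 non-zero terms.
(-124·π^2 + 6·π^4 + 742)·sin(x) + (-3·π^4 - 49/2 + 17·π^2)·sin(2·x) + (-52·π^2/9 + 86/27 + 2·π^4)·sin(3·x) + (-3·π^4/2 - 37/64 + 23·π^2/8)·sin(4·x) + (-44·π^2/25 + 14/625 + 6·π^4/5)·sin(5·x) + (-π^4 + 7/54 + 11·π^2/9)·sin(6·x)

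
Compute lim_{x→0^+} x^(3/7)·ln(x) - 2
The product is a 0·∞ indeterminate form at x → 0⁺.
Rewrite the product as ln(x) / x^(-3/7) and apply L'Hôpital, or use the standard hierarchy x^(-3/7) ≫ |ln x| as x → 0⁺.
The indeterminate product → 0, so the limit = -2.

Final answer: -2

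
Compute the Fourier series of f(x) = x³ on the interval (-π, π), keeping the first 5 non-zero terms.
(-12 + 2·π^2)·sin(x) + (3/2 - π^2)·sin(2·x) + (-4/9 + 2·π^2/3)·sin(3·x) + (3/16 - π^2/2)·sin(4·x) + (-12/125 + 2·π^2/5)·sin(5·x)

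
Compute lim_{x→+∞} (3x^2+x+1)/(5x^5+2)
This is an ∞/∞ indeterminate form as x → +∞.
Divide numerator and denominator by x^5 and let the lower-order terms vanish; the numerator's degree 2 is below the denominator's degree 5, so the quotient → 0.
Limit = 0.

Final answer: 0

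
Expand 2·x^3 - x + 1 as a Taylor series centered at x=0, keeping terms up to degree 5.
2·x^3 - x + 1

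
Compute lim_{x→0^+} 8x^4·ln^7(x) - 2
The product is a 0·∞ indeterminate form at x → 0⁺.
Rewrite the product as 8·ln^7(x) / x^(-4) and apply L'Hôpital, or use the standard hierarchy x^(-4) ≫ |ln x|^7 as x → 0⁺.
The indeterminate product → 0, so the limit = -2.

Final answer: -2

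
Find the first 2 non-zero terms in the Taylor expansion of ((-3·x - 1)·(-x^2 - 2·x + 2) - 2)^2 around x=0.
32·x + 16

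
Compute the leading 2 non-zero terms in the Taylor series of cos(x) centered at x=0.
1 - x^2/2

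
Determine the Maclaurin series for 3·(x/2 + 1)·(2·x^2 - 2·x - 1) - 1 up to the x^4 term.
3·x^3 + 3·x^2 - 15·x/2 - 4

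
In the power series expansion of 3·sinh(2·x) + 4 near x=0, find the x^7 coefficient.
Expand to order 7: 3·sinh(2·x) + 4 = 8·x^7/105 + 4·x^5/5 + 4·x^3 + 6·x + 4 + O(x^8).
The coefficient of x^7 is 8/105.

Final answer: 8/105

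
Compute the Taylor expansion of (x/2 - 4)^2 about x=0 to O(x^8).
x^2/4 - 4·x + 16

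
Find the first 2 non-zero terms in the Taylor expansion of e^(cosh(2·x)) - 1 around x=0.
2·e·x^2 - 1 + e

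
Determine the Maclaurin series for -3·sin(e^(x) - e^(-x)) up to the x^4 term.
3·x^3 - 6·x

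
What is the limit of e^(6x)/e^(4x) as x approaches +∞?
This is an ∞/∞ indeterminate form as x → +∞.
Rewrite e^(6x)/e^(4x) = e^((6−4)x) = e^(2x); the exponent coefficient is 2 > 0 so e^(2x) → ∞.
Limit = ∞.

Final answer: ∞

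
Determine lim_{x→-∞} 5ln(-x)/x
This is an ∞/∞ indeterminate form as x → -∞.
Compare growth rates of the dominant terms (exponentials ≫ polynomials ≫ logarithms), or apply L'Hôpital's rule; the quotient → 0.
Limit = 0.

Final answer: 0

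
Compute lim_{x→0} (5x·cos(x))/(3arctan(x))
Both numerator and denominator → 0 as x → 0; this is a 0/0 indeterminate form.
Expand each to leading order near x = 0: numerator ~ 5·x, denominator ~ 3·x.
The limit of the ratio is 5/3.

Final answer: 5/3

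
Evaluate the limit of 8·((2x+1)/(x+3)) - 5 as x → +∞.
Evaluate the dominant behaviour as x → +∞; each term tends to a finite value or vanishes.
Limit = 11.

Final answer: 11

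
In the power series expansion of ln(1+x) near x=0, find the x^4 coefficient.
Expand to order 4: ln(1+x) = -x^4/4 + x^3/3 - x^2/2 + x + O(x^5).
The coefficient of x^4 is -1/4.

Final answer: -1/4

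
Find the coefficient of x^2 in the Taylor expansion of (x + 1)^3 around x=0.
Expand to order 2: (x + 1)^3 = 3·x^2 + 3·x + 1 + O(x^3).
The coefficient of x^2 is 3.

Final answer: 3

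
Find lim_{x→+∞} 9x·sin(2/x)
As x → +∞: let u = 2/x → 0⁺; then 9·x·sin(2/x) = 9·2·sin(u)/u → 9·2·1 = 18.
Limit = 18.

Final answer: 18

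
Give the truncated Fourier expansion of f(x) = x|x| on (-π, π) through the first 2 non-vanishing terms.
(-8 + 2·π^2)·sin(x)/π - π·sin(2·x)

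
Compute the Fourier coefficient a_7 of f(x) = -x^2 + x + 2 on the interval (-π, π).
a_7 = (1/π) ∫_{-π}^{π} f(x)·cos(7x) dx.
Evaluate the integral (use parity and integration by parts as needed): a_7 = 4/49.

Final answer: 4/49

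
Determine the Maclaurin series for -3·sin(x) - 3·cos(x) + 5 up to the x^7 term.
x^7/1680 + x^6/240 - x^5/40 - x^4/8 + x^3/2 + 3·x^2/2 - 3·x + 2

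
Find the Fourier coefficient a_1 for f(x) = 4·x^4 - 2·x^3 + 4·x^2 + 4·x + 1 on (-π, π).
a_1 = (1/π) ∫_{-π}^{π} f(x)·cos(1x) dx.
Evaluate the integral (use parity and integration by parts as needed): a_1 = 176 - 32·π^2.

Final answer: 176 - 32·π^2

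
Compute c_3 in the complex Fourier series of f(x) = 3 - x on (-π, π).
Compute the real Fourier coefficients first: a_3 = 0, b_3 = -2/3.
Then c_3 = (a_3 − i·b_3)/2 = i/3.

Final answer: i/3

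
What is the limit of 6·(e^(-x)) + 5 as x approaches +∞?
Evaluate the dominant behaviour as x → +∞; each term tends to a finite value or vanishes.
Limit = 5.

Final answer: 5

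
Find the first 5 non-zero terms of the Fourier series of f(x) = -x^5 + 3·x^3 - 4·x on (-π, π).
(-284 - 2·π^4 + 46·π^2)·sin(x) + (-8·π^2 + 16 + π^4)·sin(2·x) + (-2·π^4/3 - 404/81 + 94·π^2/27)·sin(3·x) + (-17·π^2/8 + 179/64 + π^4/2)·sin(4·x) + (-2·π^4/5 - 1228/625 + 38·π^2/25)·sin(5·x)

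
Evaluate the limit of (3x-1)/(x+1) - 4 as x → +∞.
Evaluate the dominant behaviour as x → +∞; each term tends to a finite value or vanishes.
Limit = -1.

Final answer: -1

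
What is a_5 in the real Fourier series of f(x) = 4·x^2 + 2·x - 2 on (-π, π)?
a_5 = (1/π) ∫_{-π}^{π} f(x)·cos(5x) dx.
Evaluate the integral (use parity and integration by parts as needed): a_5 = -16/25.

Final answer: -16/25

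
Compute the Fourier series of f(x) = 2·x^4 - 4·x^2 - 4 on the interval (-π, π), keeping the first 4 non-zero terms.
(112 - 16·π^2)·cos(x) + (-10 + 4·π^2)·cos(2·x) + (80/27 - 16·π^2/9)·cos(3·x) - 4·π^2/3 - 4 + 2·π^4/5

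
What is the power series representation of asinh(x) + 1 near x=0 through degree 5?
3·x^5/40 - x^3/6 + x + 1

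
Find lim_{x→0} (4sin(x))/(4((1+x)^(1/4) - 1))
Both numerator and denominator → 0 as x → 0; this is a 0/0 indeterminate form.
Expand each to leading order near x = 0: numerator ~ 4·x, denominator ~ x.
The limit of the ratio is 4.

Final answer: 4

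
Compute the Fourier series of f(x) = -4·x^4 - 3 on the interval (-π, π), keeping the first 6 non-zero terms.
(-192 + 32·π^2)·cos(x) + (12 - 8·π^2)·cos(2·x) + (-64/27 + 32·π^2/9)·cos(3·x) + (3/4 - 2·π^2)·cos(4·x) + (-192/625 + 32·π^2/25)·cos(5·x) - 4·π^4/5 - 3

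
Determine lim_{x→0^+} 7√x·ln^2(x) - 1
The product is a 0·∞ indeterminate form at x → 0⁺.
Rewrite the product as 7·ln^2(x) / x^(-1/2) and apply L'Hôpital, or use the standard hierarchy x^(-1/2) ≫ |ln x|^2 as x → 0⁺.
The indeterminate product → 0, so the limit = -1.

Final answer: -1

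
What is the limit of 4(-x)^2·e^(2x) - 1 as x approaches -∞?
The product is a 0·∞ indeterminate form at x → -∞.
Rewrite the product as 4(-x)^2 / e^(-2x) (an ∞/∞ form) and apply L'Hôpital, or use the standard hierarchy e^(2|x|) ≫ |(-x)^2| as x → -∞.
The indeterminate product → 0, so the limit = -1.

Final answer: -1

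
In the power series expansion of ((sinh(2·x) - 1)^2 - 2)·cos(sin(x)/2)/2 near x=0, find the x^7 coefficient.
Expand to order 7: ((sinh(2·x) - 1)^2 - 2)·cos(sin(x)/2)/2 = -5881·x^7/161280 + 36283·x^6/30720 - 181·x^5/960 + 613·x^4/256 - 13·x^3/12 + 33·x^2/16 - 2·x - 1/2 + O(x^8).
The coefficient of x^7 is -5881/161280.

Final answer: -5881/161280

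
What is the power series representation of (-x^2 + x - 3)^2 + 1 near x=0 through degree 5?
x^4 - 2·x^3 + 7·x^2 - 6·x + 10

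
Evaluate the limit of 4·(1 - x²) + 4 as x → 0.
Direct substitution at x = 0 gives 8.

Final answer: 8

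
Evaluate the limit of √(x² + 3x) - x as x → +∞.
This is an ∞ − ∞ indeterminate form.
Multiply and divide by the conjugate √(x²+3x) + x; the x² terms cancel, leaving (3x)/(√(x²+3x)+x) → 3/2.
Limit = 3/2.

Final answer: 3/2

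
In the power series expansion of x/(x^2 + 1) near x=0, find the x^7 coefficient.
Expand to order 7: x/(x^2 + 1) = -x^7 + x^5 - x^3 + x + O(x^8).
The coefficient of x^7 is -1.

Final answer: -1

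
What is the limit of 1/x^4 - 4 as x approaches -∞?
Evaluate the dominant behaviour as x → -∞; each term tends to a finite value or vanishes.
Limit = -4.

Final answer: -4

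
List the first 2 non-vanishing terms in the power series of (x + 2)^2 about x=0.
4·x + 4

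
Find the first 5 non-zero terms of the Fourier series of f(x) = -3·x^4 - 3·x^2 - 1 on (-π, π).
(-132 + 24·π^2)·cos(x) + (6 - 6·π^2)·cos(2·x) + (-4/9 + 8·π^2/3)·cos(3·x) + (-3·π^2/2 - 3/16)·cos(4·x) - 3·π^4/5 - π^2 - 1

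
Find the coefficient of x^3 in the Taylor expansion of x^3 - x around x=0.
Expand to order 3: x^3 - x = x^3 - x + O(x^4).
The coefficient of x^3 is 1.

Final answer: 1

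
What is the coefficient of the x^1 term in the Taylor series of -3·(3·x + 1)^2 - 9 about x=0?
Expand to order 1: -3·(3·x + 1)^2 - 9 = -18·x - 12 + O(x^2).
The coefficient of x^1 is -18.

Final answer: -18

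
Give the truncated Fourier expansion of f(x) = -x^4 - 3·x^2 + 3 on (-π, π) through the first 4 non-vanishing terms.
(-36 + 8·π^2)·cos(x) - 2·π^2·cos(2·x) + (20/27 + 8·π^2/9)·cos(3·x) - π^4/5 - π^2 + 3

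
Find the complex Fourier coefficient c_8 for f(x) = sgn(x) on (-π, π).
Compute the real Fourier coefficients first: a_8 = 0, b_8 = 0.
Then c_8 = (a_8 − i·b_8)/2 = 0.

Final answer: 0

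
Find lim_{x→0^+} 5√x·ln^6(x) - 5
The product is a 0·∞ indeterminate form at x → 0⁺.
Rewrite the product as 5·ln^6(x) / x^(-1/2) and apply L'Hôpital, or use the standard hierarchy x^(-1/2) ≫ |ln x|^6 as x → 0⁺.
The indeterminate product → 0, so the limit = -5.

Final answer: -5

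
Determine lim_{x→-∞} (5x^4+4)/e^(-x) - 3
The quotient is an ∞/∞ indeterminate form as x → -∞.
Compare growth rates of the dominant terms (exponentials ≫ polynomials ≫ logarithms), or apply L'Hôpital's rule; the quotient → 0.
Adding the constant: 0 - 3 = -3. Limit = -3.

Final answer: -3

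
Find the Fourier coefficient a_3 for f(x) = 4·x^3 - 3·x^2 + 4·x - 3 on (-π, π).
a_3 = (1/π) ∫_{-π}^{π} f(x)·cos(3x) dx.
Evaluate the integral (use parity and integration by parts as needed): a_3 = 4/3.

Final answer: 4/3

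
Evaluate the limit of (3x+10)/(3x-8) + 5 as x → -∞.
Evaluate the dominant behaviour as x → -∞; each term tends to a finite value or vanishes.
Limit = 6.

Final answer: 6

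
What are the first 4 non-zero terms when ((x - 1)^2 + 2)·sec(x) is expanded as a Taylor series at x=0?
-x^3 + 5·x^2/2 - 2·x + 3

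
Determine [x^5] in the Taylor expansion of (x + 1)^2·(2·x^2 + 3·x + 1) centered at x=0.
Expand to order 5: (x + 1)^2·(2·x^2 + 3·x + 1) = 2·x^4 + 7·x^3 + 9·x^2 + 5·x + 1 + O(x^6).
The coefficient of x^5 is 0.

Final answer: 0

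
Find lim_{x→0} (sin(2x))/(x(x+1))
Both numerator and denominator → 0 as x → 0; this is a 0/0 indeterminate form.
Expand each to leading order near x = 0: numerator ~ 2·x, denominator ~ x.
The limit of the ratio is 2.

Final answer: 2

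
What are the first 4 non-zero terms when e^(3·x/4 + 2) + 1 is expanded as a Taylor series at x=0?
9·x^3·e^(2)/128 + 9·x^2·e^(2)/32 + 3·x·e^(2)/4 + 1 + e^(2)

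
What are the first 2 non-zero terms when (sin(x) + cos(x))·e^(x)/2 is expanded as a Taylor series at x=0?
x + 1/2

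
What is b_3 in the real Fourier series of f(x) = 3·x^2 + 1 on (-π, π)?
b_3 = (1/π) ∫_{-π}^{π} f(x)·sin(3x) dx.
Evaluate the integral (use parity and integration by parts as needed): b_3 = 0.

Final answer: 0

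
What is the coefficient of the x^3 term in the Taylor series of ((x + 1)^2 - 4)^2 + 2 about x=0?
Expand to order 3: ((x + 1)^2 - 4)^2 + 2 = 4·x^3 - 2·x^2 - 12·x + 11 + O(x^4).
The coefficient of x^3 is 4.

Final answer: 4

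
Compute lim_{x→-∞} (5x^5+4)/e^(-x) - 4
The quotient is an ∞/∞ indeterminate form as x → -∞.
Compare growth rates of the dominant terms (exponentials ≫ polynomials ≫ logarithms), or apply L'Hôpital's rule; the quotient → 0.
Adding the constant: 0 - 4 = -4. Limit = -4.

Final answer: -4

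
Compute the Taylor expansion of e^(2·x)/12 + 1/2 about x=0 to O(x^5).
x^4/18 + x^3/9 + x^2/6 + x/6 + 7/12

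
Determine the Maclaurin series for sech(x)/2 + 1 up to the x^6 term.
-61·x^6/1440 + 5·x^4/48 - x^2/4 + 3/2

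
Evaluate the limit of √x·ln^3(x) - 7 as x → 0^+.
The product is a 0·∞ indeterminate form at x → 0⁺.
Rewrite the product as ln^3(x) / x^(-1/2) and apply L'Hôpital, or use the standard hierarchy x^(-1/2) ≫ |ln x|^3 as x → 0⁺.
The indeterminate product → 0, so the limit = -7.

Final answer: -7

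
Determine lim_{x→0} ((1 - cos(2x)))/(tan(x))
Both numerator and denominator → 0 as x → 0; this is a 0/0 indeterminate form.
Expand each to leading order near x = 0: numerator ~ 2·x^2, denominator ~ x.
The limit of the ratio is 0.

Final answer: 0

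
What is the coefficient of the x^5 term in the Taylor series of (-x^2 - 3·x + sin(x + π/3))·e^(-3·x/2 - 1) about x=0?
Expand to order 5: (-x^2 - 3·x + sin(x + π/3))·e^(-3·x/2 - 1) = x^5·(-209·e^(-1)/3840 + 199·√(3)·e^(-1)/2560) + x^4·(-119·√(3)·e^(-1)/768 + 13·e^(-1)/32) + x^3·(-67·e^(-1)/48 + 3·√(3)·e^(-1)/32) + x^2·(5·√(3)·e^(-1)/16 + 11·e^(-1)/4) + x·(-5·e^(-1)/2 - 3·√(3)·e^(-1)/4) + √(3)·e^(-1)/2 + O(x^6).
The coefficient of x^5 is -209·e^(-1)/3840 + 199·√(3)·e^(-1)/2560.

Final answer: -209·e^(-1)/3840 + 199·√(3)·e^(-1)/2560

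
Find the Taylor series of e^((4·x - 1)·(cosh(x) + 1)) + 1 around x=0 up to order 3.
250·x^3·e^(-2)/3 + 63·x^2·e^(-2)/2 + 8·x·e^(-2) + e^(-2) + 1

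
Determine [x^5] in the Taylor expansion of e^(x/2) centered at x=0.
Expand to order 5: e^(x/2) = x^5/3840 + x^4/384 + x^3/48 + x^2/8 + x/2 + 1 + O(x^6).
The coefficient of x^5 is 1/3840.

Final answer: 1/3840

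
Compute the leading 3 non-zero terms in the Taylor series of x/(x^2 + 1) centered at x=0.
x^5 - x^3 + x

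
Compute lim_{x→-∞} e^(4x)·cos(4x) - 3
Evaluate the dominant behaviour as x → -∞; each term tends to a finite value or vanishes.
Limit = -3.

Final answer: -3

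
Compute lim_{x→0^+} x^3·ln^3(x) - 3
The product is a 0·∞ indeterminate form at x → 0⁺.
Rewrite the product as ln^3(x) / x^(-3) and apply L'Hôpital, or use the standard hierarchy x^(-3) ≫ |ln x|^3 as x → 0⁺.
The indeterminate product → 0, so the limit = -3.

Final answer: -3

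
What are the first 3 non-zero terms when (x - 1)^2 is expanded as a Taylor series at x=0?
x^2 - 2·x + 1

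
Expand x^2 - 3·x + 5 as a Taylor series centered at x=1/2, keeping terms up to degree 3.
15/4 - 2·(x - 1/2) + (x - 1/2)^2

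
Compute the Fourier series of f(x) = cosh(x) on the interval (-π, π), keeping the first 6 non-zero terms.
-cos(x)·sinh(π)/π + 2·cos(2·x)·sinh(π)/(5·π) - cos(3·x)·sinh(π)/(5·π) + 2·cos(4·x)·sinh(π)/(17·π) - cos(5·x)·sinh(π)/(13·π) + sinh(π)/π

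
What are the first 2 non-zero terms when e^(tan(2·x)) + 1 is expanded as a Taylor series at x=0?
2·x + 2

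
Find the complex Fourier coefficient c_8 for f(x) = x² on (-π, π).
Compute the real Fourier coefficients first: a_8 = 1/16, b_8 = 0.
Then c_8 = (a_8 − i·b_8)/2 = 1/32.

Final answer: 1/32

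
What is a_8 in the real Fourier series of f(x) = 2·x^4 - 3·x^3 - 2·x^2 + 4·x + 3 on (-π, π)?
a_8 = (1/π) ∫_{-π}^{π} f(x)·cos(8x) dx.
Evaluate the integral (use parity and integration by parts as needed): a_8 = -19/128 + π^2/4.

Final answer: -19/128 + π^2/4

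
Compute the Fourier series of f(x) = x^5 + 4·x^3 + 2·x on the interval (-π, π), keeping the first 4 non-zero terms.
(-32·π^2 + 2·π^4 + 196)·sin(x) + (-π^4 - 7/2 + π^2)·sin(2·x) + (44/81 + 32·π^2/27 + 2·π^4/3)·sin(3·x) + (-π^4/2 - 11·π^2/8 - 31/64)·sin(4·x)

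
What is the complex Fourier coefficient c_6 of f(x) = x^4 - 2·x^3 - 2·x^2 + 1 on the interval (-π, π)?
Compute the real Fourier coefficients first: a_6 = -7/27 + 2·π^2/9, b_6 = -1/9 + 2·π^2/3.
Then c_6 = (a_6 − i·b_6)/2 = -7/54 + π^2/9 - i·π^2/3 + i/18.

Final answer: -7/54 + π^2/9 - i·π^2/3 + i/18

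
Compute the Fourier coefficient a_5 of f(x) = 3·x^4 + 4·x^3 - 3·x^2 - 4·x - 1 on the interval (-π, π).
a_5 = (1/π) ∫_{-π}^{π} f(x)·cos(5x) dx.
Evaluate the integral (use parity and integration by parts as needed): a_5 = 444/625 - 24·π^2/25.

Final answer: 444/625 - 24·π^2/25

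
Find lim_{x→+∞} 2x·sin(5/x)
As x → +∞: let u = 5/x → 0⁺; then 2·x·sin(5/x) = 2·5·sin(u)/u → 2·5·1 = 10.
Limit = 10.

Final answer: 10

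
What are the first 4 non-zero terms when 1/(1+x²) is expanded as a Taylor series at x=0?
-x^6 + x^4 - x^2 + 1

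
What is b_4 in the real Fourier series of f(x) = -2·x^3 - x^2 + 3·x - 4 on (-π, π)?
b_4 = (1/π) ∫_{-π}^{π} f(x)·sin(4x) dx.
Evaluate the integral (use parity and integration by parts as needed): b_4 = -15/8 + π^2.

Final answer: -15/8 + π^2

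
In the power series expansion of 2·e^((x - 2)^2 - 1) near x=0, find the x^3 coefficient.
Expand to order 3: 2·e^((x - 2)^2 - 1) = -88·x^3·e^(3)/3 + 18·x^2·e^(3) - 8·x·e^(3) + 2·e^(3) + O(x^4).
The coefficient of x^3 is -88·e^(3)/3.

Final answer: -88·e^(3)/3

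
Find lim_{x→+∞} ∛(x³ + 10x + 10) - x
This is an ∞ − ∞ indeterminate form.
Multiply by (A² + AB + B²)/(A² + AB + B²) where A = ∛(x³+10x + 10), B = x to use A³ − B³ = (A−B)(A²+AB+B²); the x³ terms cancel, leaving (10x + 10)/(A²+AB+B²) with denominator ~ 3x², so the limit is 0.
Limit = 0.

Final answer: 0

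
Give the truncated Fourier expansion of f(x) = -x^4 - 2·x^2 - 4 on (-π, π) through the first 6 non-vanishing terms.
(-40 + 8·π^2)·cos(x) + (1 - 2·π^2)·cos(2·x) + (8/27 + 8·π^2/9)·cos(3·x) + (-π^2/2 - 5/16)·cos(4·x) + (152/625 + 8·π^2/25)·cos(5·x) - π^4/5 - 2·π^2/3 - 4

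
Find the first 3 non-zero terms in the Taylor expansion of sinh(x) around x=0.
x^5/120 + x^3/6 + x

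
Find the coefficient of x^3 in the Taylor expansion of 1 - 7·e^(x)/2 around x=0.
Expand to order 3: 1 - 7·e^(x)/2 = -7·x^3/12 - 7·x^2/4 - 7·x/2 - 5/2 + O(x^4).
The coefficient of x^3 is -7/12.

Final answer: -7/12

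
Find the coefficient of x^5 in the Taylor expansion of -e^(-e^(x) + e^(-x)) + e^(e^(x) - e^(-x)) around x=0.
Expand to order 5: -e^(-e^(x) + e^(-x)) + e^(e^(x) - e^(-x)) = 19·x^5/10 + 10·x^3/3 + 4·x + O(x^6).
The coefficient of x^5 is 19/10.

Final answer: 19/10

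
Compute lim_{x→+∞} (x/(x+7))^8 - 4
As x → +∞: x/(x+7) = 1/(1 + 7/x) → 1, and the 8th power of a limit-1 base also → 1; with the additive constant, 1 - 4 = -3.
Limit = -3.

Final answer: -3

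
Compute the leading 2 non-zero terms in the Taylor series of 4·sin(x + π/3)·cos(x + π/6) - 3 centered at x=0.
4·x^4/3 - 4·x^2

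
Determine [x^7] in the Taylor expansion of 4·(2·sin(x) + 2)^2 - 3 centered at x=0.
Expand to order 7: 4·(2·sin(x) + 2)^2 - 3 = -2·x^7/315 + 32·x^6/45 + 4·x^5/15 - 16·x^4/3 - 16·x^3/3 + 16·x^2 + 32·x + 13 + O(x^8).
The coefficient of x^7 is -2/315.

Final answer: -2/315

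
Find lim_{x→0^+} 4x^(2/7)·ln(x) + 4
The product is a 0·∞ indeterminate form at x → 0⁺.
Rewrite the product as 4·ln(x) / x^(-2/7) and apply L'Hôpital, or use the standard hierarchy x^(-2/7) ≫ |ln x| as x → 0⁺.
The indeterminate product → 0, so the limit = 4.

Final answer: 4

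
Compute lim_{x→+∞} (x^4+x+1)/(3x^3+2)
This is an ∞/∞ indeterminate form as x → +∞.
Divide numerator and denominator by x^4 and let the lower-order terms vanish; the numerator's degree 4 exceeds the denominator's degree 3, so the quotient diverges.
Limit = ∞.

Final answer: ∞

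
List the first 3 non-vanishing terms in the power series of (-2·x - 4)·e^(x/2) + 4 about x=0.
-x^3/3 - 3·x^2/2 - 4·x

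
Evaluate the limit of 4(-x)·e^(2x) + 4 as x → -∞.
The product is a 0·∞ indeterminate form at x → -∞.
Rewrite the product as 4(-x) / e^(-2x) (an ∞/∞ form) and apply L'Hôpital, or use the standard hierarchy e^(2|x|) ≫ |(-x)| as x → -∞.
The indeterminate product → 0, so the limit = 4.

Final answer: 4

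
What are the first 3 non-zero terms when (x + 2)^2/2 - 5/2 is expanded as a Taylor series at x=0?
x^2/2 + 2·x - 1/2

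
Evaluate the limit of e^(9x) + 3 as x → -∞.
Evaluate the dominant behaviour as x → -∞; each term tends to a finite value or vanishes.
Limit = 3.

Final answer: 3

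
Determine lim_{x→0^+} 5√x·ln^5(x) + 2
The product is a 0·∞ indeterminate form at x → 0⁺.
Rewrite the product as 5·ln^5(x) / x^(-1/2) and apply L'Hôpital, or use the standard hierarchy x^(-1/2) ≫ |ln x|^5 as x → 0⁺.
The indeterminate product → 0, so the limit = 2.

Final answer: 2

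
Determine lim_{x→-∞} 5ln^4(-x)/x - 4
The quotient is an ∞/∞ indeterminate form as x → -∞.
Compare growth rates of the dominant terms (exponentials ≫ polynomials ≫ logarithms), or apply L'Hôpital's rule; the quotient → 0.
Adding the constant: 0 - 4 = -4. Limit = -4.

Final answer: -4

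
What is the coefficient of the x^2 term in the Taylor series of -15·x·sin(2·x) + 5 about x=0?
Expand to order 2: -15·x·sin(2·x) + 5 = 5 - 30·x^2 + O(x^3).
The coefficient of x^2 is -30.

Final answer: -30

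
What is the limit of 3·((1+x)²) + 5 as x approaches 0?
Direct substitution at x = 0 gives 8.

Final answer: 8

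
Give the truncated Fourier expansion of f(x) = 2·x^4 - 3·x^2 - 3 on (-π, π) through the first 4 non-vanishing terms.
(108 - 16·π^2)·cos(x) + (-9 + 4·π^2)·cos(2·x) + (68/27 - 16·π^2/9)·cos(3·x) - π^2 - 3 + 2·π^4/5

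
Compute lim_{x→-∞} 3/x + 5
Evaluate the dominant behaviour as x → -∞; each term tends to a finite value or vanishes.
Limit = 5.

Final answer: 5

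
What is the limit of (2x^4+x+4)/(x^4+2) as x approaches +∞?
This is an ∞/∞ indeterminate form as x → +∞.
Divide numerator and denominator by x^4 and let the lower-order terms vanish; the leading terms give 2/1 = 2.
Limit = 2.

Final answer: 2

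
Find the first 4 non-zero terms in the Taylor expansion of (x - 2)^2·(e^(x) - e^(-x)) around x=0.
-4·x^4/3 + 10·x^3/3 - 8·x^2 + 8·x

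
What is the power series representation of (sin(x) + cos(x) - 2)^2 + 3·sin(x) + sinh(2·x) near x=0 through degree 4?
-x^4/6 + x^3/6 + 2·x^2 + 3·x + 1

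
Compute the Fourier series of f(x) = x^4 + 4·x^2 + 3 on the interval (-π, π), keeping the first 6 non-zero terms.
(32 - 8·π^2)·cos(x) + (1 + 2·π^2)·cos(2·x) + (-8·π^2/9 - 32/27)·cos(3·x) + (13/16 + π^2/2)·cos(4·x) + (-8·π^2/25 - 352/625)·cos(5·x) + 3 + 4·π^2/3 + π^4/5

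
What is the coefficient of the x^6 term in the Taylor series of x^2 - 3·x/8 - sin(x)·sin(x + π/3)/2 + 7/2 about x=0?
Expand to order 6: x^2 - 3·x/8 - sin(x)·sin(x + π/3)/2 + 7/2 = -x^6/90 - √(3)·x^5/30 + x^4/12 + √(3)·x^3/6 + 3·x^2/4 + x·(-√(3)/4 - 3/8) + 7/2 + O(x^7).
The coefficient of x^6 is -1/90.

Final answer: -1/90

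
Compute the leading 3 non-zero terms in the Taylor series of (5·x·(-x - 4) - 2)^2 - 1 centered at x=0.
420·x^2 + 80·x + 3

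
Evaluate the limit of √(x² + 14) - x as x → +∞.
This is an ∞ − ∞ indeterminate form.
Multiply and divide by the conjugate √(x²+14) + x; the x² terms cancel, leaving 14/(√(x²+14)+x) → 0.
Limit = 0.

Final answer: 0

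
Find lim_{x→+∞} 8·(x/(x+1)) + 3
Evaluate the dominant behaviour as x → +∞; each term tends to a finite value or vanishes.
Limit = 11.

Final answer: 11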